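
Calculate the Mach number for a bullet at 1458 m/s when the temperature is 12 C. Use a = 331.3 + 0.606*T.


a = 331.3 + 0.606*(12) = 338.572 m/s
M = v/a = 1458/338.572 = 4.306

4.306


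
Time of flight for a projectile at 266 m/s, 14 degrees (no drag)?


T = 2*v0*sin(theta)/g = 2*266*sin(14°)/9.81 = 13.12 s

13.12 s


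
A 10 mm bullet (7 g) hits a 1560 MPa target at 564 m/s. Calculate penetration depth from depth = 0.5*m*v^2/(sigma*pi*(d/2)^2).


A = pi*(d/2)^2 = pi*(10/2)^2 = 78.5398 mm^2
E = 0.5*m*v^2 = 0.5*0.007*564^2 = 1113.34 J
depth = E/(sigma*A) = 1113.34 J / (1560 MPa * 78.5398 mm^2) = 1113.34/(1560 * 78.5398) m = 0.00908682 m ≈ 9.087 mm

9.087 mm


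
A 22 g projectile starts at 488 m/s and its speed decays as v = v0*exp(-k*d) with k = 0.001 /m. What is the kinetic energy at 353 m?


v = v0*exp(-k*d) = 488*exp(-0.001*353) = 342.858 m/s
E = 0.5*m*v^2 = 0.5*0.022*342.858^2 = 1293 J

1293 J


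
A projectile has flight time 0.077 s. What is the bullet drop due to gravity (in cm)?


drop = 0.5*g*t^2 = 0.5*9.81*0.077^2 = 0.0290817 m ≈ 2.908 cm

2.908 cm


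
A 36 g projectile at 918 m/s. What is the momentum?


p = m*v = 0.036*918 = 33.05 kg·m/s

33.05 kg·m/s


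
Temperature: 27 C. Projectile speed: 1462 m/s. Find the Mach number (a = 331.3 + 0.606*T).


a = 331.3 + 0.606*(27) = 347.662 m/s
M = v/a = 1462/347.662 = 4.205

4.205


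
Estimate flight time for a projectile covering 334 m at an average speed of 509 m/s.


t = d/v = 334/509 = 0.6562 s

0.6562 s


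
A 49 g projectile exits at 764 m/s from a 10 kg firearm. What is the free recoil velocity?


v_recoil = m_p * v_p / m_gun = 0.049 * 764 / 10 = 3.744 m/s

3.744 m/s


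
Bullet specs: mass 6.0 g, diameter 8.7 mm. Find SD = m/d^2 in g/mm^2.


SD = m/d^2 = 6.0/8.7^2 = 0.07927 g/mm^2

0.07927 g/mm^2


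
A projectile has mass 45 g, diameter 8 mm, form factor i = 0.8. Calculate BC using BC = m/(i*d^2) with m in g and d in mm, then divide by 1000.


BC = m/(i*d^2*1000) = 45/(0.8 * 8^2 * 1000) = 0.0008789

0.0008789


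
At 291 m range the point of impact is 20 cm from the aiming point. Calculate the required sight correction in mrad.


1 mrad subtends 1 cm per 10 m of range, so adj = error_cm / (dist_m / 10) = 20 / (291/10) = 0.6873 mrad

0.6873 mrad


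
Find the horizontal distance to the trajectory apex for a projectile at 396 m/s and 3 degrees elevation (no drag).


R = v0^2*sin(2*theta)/g = 396^2*sin(2*3°)/9.81 = 1670.92 m
apex_dist = R/2 = 1670.92/2 = 835.5 m

835.5 m


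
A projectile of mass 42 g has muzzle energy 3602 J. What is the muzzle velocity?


v = sqrt(2*E/m) = sqrt(2*3602/0.042) = 414.2 m/s

414.2 m/s


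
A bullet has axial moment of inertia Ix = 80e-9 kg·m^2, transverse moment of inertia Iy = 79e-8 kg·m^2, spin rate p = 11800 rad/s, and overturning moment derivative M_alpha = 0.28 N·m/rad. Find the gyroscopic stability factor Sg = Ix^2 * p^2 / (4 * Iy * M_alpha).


Sg = Ix^2 * p^2 / (4 * Iy * M_alpha) = (80e-9)^2 * 11800^2 / (4 * 79e-8 * 0.28) = 1.007

1.007


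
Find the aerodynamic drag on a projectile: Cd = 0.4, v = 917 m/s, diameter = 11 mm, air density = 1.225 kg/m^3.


A = pi*(d/2)^2 = pi*(11/2000)^2 = 9.50332e-05 m^2
Fd = 0.5*Cd*rho*A*v^2 = 0.5*0.4*1.225*9.50332e-05*917^2 = 19.58 N

19.58 N


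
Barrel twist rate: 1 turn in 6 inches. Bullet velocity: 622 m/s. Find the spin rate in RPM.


twist_m = 6*0.0254 = 0.1524 m
spin = v/twist = 622/0.1524 = 4081.365 rev/s
RPM = spin*60 = 4081.365*60 ≈ 244882 RPM

244882 RPM


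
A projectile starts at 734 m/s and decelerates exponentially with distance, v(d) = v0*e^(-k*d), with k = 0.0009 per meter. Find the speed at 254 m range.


v = v0*exp(-k*d) = 734*exp(-0.0009*254) = 584 m/s

584 m/s


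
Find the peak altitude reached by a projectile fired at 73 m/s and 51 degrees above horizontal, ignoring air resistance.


H = (v0*sin(theta))^2 / (2g) = (73*sin(51°))^2 / (2*9.81) = 164 m

164 m


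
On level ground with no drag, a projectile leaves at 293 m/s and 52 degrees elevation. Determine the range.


R = v0^2 * sin(2*theta) / g = 293^2 * sin(2*52°) / 9.81 = 8491 m

8491 m


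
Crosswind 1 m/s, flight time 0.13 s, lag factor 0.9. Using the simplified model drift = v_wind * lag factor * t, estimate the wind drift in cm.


drift = v_wind * lag * t = 1 * 0.9 * 0.13 = 0.117 m ≈ 11.7 cm

11.7 cm


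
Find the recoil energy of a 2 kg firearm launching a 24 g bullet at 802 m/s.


v_r = m_p*v_p/m_gun = 0.024*802/2 = 9.624 m/s, E_r = 0.5*m_gun*v_r^2 = 0.5*2*9.624^2 = 92.62 J

92.62 J


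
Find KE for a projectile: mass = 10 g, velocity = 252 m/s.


E = 0.5*m*v^2 = 0.5*0.01*252^2 = 317.5 J

317.5 J


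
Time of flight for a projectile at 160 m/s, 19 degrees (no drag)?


T = 2*v0*sin(theta)/g = 2*160*sin(19°)/9.81 = 10.62 s

10.62 s


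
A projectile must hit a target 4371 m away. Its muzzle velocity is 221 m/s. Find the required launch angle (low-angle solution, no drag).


sin(2*theta) = R*g/v0^2 = 4371*9.81/221^2 = 0.877941, theta = arcsin(0.877941)/2 = 30.7°

30.7 degrees


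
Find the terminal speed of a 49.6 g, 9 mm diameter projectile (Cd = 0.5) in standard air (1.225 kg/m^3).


A = pi*(d/2)^2 = pi*(9/2000)^2 = 6.36173e-05 m^2
vt = sqrt(2mg/(Cd*rho*A)) = sqrt(2*0.0496*9.81/(0.5 * 1.225 * 6.36173e-05)) = 158 m/s

158 m/s


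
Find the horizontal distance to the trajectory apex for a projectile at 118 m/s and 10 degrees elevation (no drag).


R = v0^2*sin(2*theta)/g = 118^2*sin(2*10°)/9.81 = 485.452 m
apex_dist = R/2 = 485.452/2 = 242.7 m

242.7 m


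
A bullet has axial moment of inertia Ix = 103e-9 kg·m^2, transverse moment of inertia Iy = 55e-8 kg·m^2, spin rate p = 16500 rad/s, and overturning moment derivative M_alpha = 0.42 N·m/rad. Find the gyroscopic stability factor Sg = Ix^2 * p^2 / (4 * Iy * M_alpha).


Sg = Ix^2 * p^2 / (4 * Iy * M_alpha) = (103e-9)^2 * 16500^2 / (4 * 55e-8 * 0.42) = 3.126

3.126


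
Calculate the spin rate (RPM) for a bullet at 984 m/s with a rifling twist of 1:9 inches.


twist_m = 9*0.0254 = 0.2286 m
spin = v/twist = 984/0.2286 = 4304.462 rev/s
RPM = spin*60 = 4304.462*60 ≈ 258268 RPM

258268 RPM


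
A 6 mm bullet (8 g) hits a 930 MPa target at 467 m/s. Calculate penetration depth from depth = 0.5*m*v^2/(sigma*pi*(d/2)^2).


A = pi*(d/2)^2 = pi*(6/2)^2 = 28.2743 mm^2
E = 0.5*m*v^2 = 0.5*0.008*467^2 = 872.356 J
depth = E/(sigma*A) = 872.356 J / (930 MPa * 28.2743 mm^2) = 872.356/(930 * 28.2743) m = 0.0331756 m ≈ 33.18 mm

33.18 mm


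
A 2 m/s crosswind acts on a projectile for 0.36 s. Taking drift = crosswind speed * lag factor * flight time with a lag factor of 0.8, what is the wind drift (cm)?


drift = v_wind * lag * t = 2 * 0.8 * 0.36 = 0.576 m ≈ 57.6 cm

57.6 cm


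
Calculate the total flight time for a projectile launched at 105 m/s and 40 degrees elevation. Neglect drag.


T = 2*v0*sin(theta)/g = 2*105*sin(40°)/9.81 = 13.76 s

13.76 s


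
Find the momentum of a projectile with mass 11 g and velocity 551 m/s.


p = m*v = 0.011*551 = 6.061 kg·m/s

6.061 kg·m/s


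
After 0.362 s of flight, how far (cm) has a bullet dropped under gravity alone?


drop = 0.5*g*t^2 = 0.5*9.81*0.362^2 = 0.642771 m ≈ 64.28 cm

64.28 cm


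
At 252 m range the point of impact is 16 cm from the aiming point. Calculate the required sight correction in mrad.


1 mrad subtends 1 cm per 10 m of range, so adj = error_cm / (dist_m / 10) = 16 / (252/10) = 0.6349 mrad

0.6349 mrad


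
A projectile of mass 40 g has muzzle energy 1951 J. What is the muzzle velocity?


v = sqrt(2*E/m) = sqrt(2*1951/0.04) = 312.3 m/s

312.3 m/s


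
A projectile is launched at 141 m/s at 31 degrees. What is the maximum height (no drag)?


H = (v0*sin(theta))^2 / (2g) = (141*sin(31°))^2 / (2*9.81) = 268.8 m

268.8 m


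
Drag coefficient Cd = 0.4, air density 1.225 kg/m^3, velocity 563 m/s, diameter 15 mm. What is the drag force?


A = pi*(d/2)^2 = pi*(15/2000)^2 = 1.76715e-04 m^2
Fd = 0.5*Cd*rho*A*v^2 = 0.5*0.4*1.225*1.76715e-04*563^2 = 13.72 N

13.72 N


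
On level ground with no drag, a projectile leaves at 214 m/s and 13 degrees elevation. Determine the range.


R = v0^2 * sin(2*theta) / g = 214^2 * sin(2*13°) / 9.81 = 2046 m

2046 m


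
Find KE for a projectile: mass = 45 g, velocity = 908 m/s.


E = 0.5*m*v^2 = 0.5*0.045*908^2 = 18550 J

18550 J


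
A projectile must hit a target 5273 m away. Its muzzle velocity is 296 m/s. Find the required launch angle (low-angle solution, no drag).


sin(2*theta) = R*g/v0^2 = 5273*9.81/296^2 = 0.590396, theta = arcsin(0.590396)/2 = 18.09°

18.09 degrees


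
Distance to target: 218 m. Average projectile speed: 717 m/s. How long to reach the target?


t = d/v = 218/717 = 0.304 s

0.304 s


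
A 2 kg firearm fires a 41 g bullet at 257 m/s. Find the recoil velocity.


v_recoil = m_p * v_p / m_gun = 0.041 * 257 / 2 = 5.269 m/s

5.269 m/s


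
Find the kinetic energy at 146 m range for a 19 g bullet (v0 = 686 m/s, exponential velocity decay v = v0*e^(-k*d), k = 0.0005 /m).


v = v0*exp(-k*d) = 686*exp(-0.0005*146) = 637.706 m/s
E = 0.5*m*v^2 = 0.5*0.019*637.706^2 = 3863 J

3863 J


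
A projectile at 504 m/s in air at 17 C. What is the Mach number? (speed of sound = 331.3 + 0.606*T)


a = 331.3 + 0.606*(17) = 341.602 m/s
M = v/a = 504/341.602 = 1.475

1.475


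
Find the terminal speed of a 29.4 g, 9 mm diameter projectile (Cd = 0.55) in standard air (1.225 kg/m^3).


A = pi*(d/2)^2 = pi*(9/2000)^2 = 6.36173e-05 m^2
vt = sqrt(2mg/(Cd*rho*A)) = sqrt(2*0.0294*9.81/(0.55 * 1.225 * 6.36173e-05)) = 116 m/s

116 m/s


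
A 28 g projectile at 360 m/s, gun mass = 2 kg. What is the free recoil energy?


v_r = m_p*v_p/m_gun = 0.028*360/2 = 5.04 m/s, E_r = 0.5*m_gun*v_r^2 = 0.5*2*5.04^2 = 25.4 J

25.4 J


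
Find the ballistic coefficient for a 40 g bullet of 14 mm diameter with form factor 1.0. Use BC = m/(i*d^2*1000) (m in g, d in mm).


BC = m/(i*d^2*1000) = 40/(1.0 * 14^2 * 1000) = 0.0002041

0.0002041


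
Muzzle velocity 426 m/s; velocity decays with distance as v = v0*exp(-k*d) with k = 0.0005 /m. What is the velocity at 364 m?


v = v0*exp(-k*d) = 426*exp(-0.0005*364) = 355.1 m/s

355.1 m/s


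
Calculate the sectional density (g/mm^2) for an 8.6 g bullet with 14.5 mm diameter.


SD = m/d^2 = 8.6/14.5^2 = 0.0409 g/mm^2

0.0409 g/mm^2


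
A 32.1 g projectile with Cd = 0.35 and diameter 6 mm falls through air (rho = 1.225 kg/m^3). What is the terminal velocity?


A = pi*(d/2)^2 = pi*(6/2000)^2 = 2.82743e-05 m^2
vt = sqrt(2mg/(Cd*rho*A)) = sqrt(2*0.0321*9.81/(0.35 * 1.225 * 2.82743e-05)) = 227.9 m/s

227.9 m/s


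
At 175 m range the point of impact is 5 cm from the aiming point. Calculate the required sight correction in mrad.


1 mrad subtends 1 cm per 10 m of range, so adj = error_cm / (dist_m / 10) = 5 / (175/10) = 0.2857 mrad

0.2857 mrad


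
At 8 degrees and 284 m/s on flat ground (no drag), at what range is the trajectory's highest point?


R = v0^2*sin(2*theta)/g = 284^2*sin(2*8°)/9.81 = 2266.24 m
apex_dist = R/2 = 2266.24/2 = 1133 m

1133 m


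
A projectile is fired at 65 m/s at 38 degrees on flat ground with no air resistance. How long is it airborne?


T = 2*v0*sin(theta)/g = 2*65*sin(38°)/9.81 = 8.159 s

8.159 s


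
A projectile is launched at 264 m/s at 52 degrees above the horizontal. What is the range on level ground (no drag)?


R = v0^2 * sin(2*theta) / g = 264^2 * sin(2*52°) / 9.81 = 6894 m

6894 m


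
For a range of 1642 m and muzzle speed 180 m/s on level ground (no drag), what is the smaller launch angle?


sin(2*theta) = R*g/v0^2 = 1642*9.81/180^2 = 0.497161, theta = arcsin(0.497161)/2 = 14.91°

14.91 degrees


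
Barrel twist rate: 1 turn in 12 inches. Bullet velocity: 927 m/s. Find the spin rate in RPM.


twist_m = 12*0.0254 = 0.3048 m
spin = v/twist = 927/0.3048 = 3041.339 rev/s
RPM = spin*60 = 3041.339*60 ≈ 182480 RPM

182480 RPM


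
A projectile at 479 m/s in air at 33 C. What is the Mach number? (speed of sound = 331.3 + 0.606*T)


a = 331.3 + 0.606*(33) = 351.298 m/s
M = v/a = 479/351.298 = 1.364

1.364


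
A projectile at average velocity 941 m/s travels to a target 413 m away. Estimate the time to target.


t = d/v = 413/941 = 0.4389 s

0.4389 s


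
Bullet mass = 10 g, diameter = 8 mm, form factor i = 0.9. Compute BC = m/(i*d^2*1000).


BC = m/(i*d^2*1000) = 10/(0.9 * 8^2 * 1000) = 0.0001736

0.0001736


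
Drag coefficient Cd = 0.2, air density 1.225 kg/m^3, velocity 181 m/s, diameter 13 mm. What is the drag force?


A = pi*(d/2)^2 = pi*(13/2000)^2 = 1.32732e-04 m^2
Fd = 0.5*Cd*rho*A*v^2 = 0.5*0.2*1.225*1.32732e-04*181^2 = 0.5327 N

0.5327 N


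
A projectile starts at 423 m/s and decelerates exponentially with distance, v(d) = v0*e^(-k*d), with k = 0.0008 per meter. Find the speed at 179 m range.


v = v0*exp(-k*d) = 423*exp(-0.0008*179) = 366.6 m/s

366.6 m/s


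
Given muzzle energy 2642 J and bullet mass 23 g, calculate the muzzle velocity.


v = sqrt(2*E/m) = sqrt(2*2642/0.023) = 479.3 m/s

479.3 m/s


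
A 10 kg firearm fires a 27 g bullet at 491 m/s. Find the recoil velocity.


v_recoil = m_p * v_p / m_gun = 0.027 * 491 / 10 = 1.326 m/s

1.326 m/s


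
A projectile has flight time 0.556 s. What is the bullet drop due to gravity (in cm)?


drop = 0.5*g*t^2 = 0.5*9.81*0.556^2 = 1.51631 m ≈ 151.6 cm

151.6 cm


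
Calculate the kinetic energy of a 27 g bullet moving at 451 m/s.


E = 0.5*m*v^2 = 0.5*0.027*451^2 = 2746 J

2746 J


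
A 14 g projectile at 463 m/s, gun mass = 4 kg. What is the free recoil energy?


v_r = m_p*v_p/m_gun = 0.014*463/4 = 1.6205 m/s, E_r = 0.5*m_gun*v_r^2 = 0.5*4*1.6205^2 = 5.252 J

5.252 J


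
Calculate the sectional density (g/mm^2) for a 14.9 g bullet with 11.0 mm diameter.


SD = m/d^2 = 14.9/11.0^2 = 0.1231 g/mm^2

0.1231 g/mm^2


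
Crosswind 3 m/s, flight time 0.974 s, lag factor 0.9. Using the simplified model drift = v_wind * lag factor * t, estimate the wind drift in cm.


drift = v_wind * lag * t = 3 * 0.9 * 0.974 = 2.6298 m ≈ 263 cm

263 cm


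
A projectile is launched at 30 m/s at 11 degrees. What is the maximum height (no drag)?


H = (v0*sin(theta))^2 / (2g) = (30*sin(11°))^2 / (2*9.81) = 1.67 m

1.67 m


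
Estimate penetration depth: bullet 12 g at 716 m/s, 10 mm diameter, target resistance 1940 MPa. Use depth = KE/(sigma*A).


A = pi*(d/2)^2 = pi*(10/2)^2 = 78.5398 mm^2
E = 0.5*m*v^2 = 0.5*0.012*716^2 = 3075.94 J
depth = E/(sigma*A) = 3075.94 J / (1940 MPa * 78.5398 mm^2) = 3075.94/(1940 * 78.5398) m = 0.0201876 m ≈ 20.19 mm

20.19 mm


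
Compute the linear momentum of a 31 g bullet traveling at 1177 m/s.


p = m*v = 0.031*1177 = 36.49 kg·m/s

36.49 kg·m/s


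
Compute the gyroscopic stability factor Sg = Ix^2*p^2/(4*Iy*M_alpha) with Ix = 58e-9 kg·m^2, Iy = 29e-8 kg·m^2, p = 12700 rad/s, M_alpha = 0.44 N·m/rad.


Sg = Ix^2 * p^2 / (4 * Iy * M_alpha) = (58e-9)^2 * 12700^2 / (4 * 29e-8 * 0.44) = 1.063

1.063


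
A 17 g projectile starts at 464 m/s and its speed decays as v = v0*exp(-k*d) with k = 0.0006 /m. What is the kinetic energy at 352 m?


v = v0*exp(-k*d) = 464*exp(-0.0006*352) = 375.66 m/s
E = 0.5*m*v^2 = 0.5*0.017*375.66^2 = 1200 J

1200 J


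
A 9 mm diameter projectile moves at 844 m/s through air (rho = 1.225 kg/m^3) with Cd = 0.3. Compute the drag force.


A = pi*(d/2)^2 = pi*(9/2000)^2 = 6.36173e-05 m^2
Fd = 0.5*Cd*rho*A*v^2 = 0.5*0.3*1.225*6.36173e-05*844^2 = 8.327 N

8.327 N


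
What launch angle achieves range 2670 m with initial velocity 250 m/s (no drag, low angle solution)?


sin(2*theta) = R*g/v0^2 = 2670*9.81/250^2 = 0.419083, theta = arcsin(0.419083)/2 = 12.39°

12.39 degrees


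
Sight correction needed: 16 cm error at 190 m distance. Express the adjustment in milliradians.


1 mrad subtends 1 cm per 10 m of range, so adj = error_cm / (dist_m / 10) = 16 / (190/10) = 0.8421 mrad

0.8421 mrad


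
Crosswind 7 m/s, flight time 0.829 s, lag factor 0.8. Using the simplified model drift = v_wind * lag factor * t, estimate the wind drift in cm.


drift = v_wind * lag * t = 7 * 0.8 * 0.829 = 4.6424 m ≈ 464.2 cm

464.2 cm


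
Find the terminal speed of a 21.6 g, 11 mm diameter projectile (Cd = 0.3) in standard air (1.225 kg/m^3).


A = pi*(d/2)^2 = pi*(11/2000)^2 = 9.50332e-05 m^2
vt = sqrt(2mg/(Cd*rho*A)) = sqrt(2*0.0216*9.81/(0.3 * 1.225 * 9.50332e-05)) = 110.2 m/s

110.2 m/s


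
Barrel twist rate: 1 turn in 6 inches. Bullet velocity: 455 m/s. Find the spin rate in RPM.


twist_m = 6*0.0254 = 0.1524 m
spin = v/twist = 455/0.1524 = 2985.564 rev/s
RPM = spin*60 = 2985.564*60 ≈ 179134 RPM

179134 RPM


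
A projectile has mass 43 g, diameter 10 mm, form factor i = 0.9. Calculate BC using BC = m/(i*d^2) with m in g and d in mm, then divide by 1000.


BC = m/(i*d^2*1000) = 43/(0.9 * 10^2 * 1000) = 0.0004778

0.0004778


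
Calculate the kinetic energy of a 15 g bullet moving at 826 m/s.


E = 0.5*m*v^2 = 0.5*0.015*826^2 = 5117 J

5117 J


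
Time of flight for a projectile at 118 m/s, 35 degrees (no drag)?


T = 2*v0*sin(theta)/g = 2*118*sin(35°)/9.81 = 13.8 s

13.8 s


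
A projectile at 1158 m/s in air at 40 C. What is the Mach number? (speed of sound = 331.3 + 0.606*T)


a = 331.3 + 0.606*(40) = 355.54 m/s
M = v/a = 1158/355.54 = 3.257

3.257


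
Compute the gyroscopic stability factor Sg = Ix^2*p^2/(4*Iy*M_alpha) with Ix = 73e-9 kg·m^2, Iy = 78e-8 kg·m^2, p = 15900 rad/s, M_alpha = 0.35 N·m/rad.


Sg = Ix^2 * p^2 / (4 * Iy * M_alpha) = (73e-9)^2 * 15900^2 / (4 * 78e-8 * 0.35) = 1.234

1.234


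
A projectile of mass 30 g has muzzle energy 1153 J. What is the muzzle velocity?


v = sqrt(2*E/m) = sqrt(2*1153/0.03) = 277.2 m/s

277.2 m/s


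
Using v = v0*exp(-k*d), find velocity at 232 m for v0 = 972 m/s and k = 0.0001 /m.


v = v0*exp(-k*d) = 972*exp(-0.0001*232) = 949.7 m/s

949.7 m/s


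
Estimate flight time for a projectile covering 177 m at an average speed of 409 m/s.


t = d/v = 177/409 = 0.4328 s

0.4328 s


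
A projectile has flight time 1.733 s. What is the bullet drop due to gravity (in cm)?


drop = 0.5*g*t^2 = 0.5*9.81*1.733^2 = 14.7311 m ≈ 1473 cm

1473 cm


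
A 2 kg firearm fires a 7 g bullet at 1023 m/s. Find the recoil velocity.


v_recoil = m_p * v_p / m_gun = 0.007 * 1023 / 2 = 3.581 m/s

3.581 m/s


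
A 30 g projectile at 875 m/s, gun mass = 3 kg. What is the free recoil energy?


v_r = m_p*v_p/m_gun = 0.03*875/3 = 8.75 m/s, E_r = 0.5*m_gun*v_r^2 = 0.5*3*8.75^2 = 114.8 J

114.8 J


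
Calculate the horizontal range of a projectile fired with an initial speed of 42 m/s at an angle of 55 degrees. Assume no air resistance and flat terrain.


R = v0^2 * sin(2*theta) / g = 42^2 * sin(2*55°) / 9.81 = 169 m

169 m


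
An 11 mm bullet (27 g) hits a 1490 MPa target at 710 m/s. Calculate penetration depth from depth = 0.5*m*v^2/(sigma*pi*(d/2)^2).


A = pi*(d/2)^2 = pi*(11/2)^2 = 95.0332 mm^2
E = 0.5*m*v^2 = 0.5*0.027*710^2 = 6805.35 J
depth = E/(sigma*A) = 6805.35 J / (1490 MPa * 95.0332 mm^2) = 6805.35/(1490 * 95.0332) m = 0.0480606 m ≈ 48.06 mm

48.06 mm


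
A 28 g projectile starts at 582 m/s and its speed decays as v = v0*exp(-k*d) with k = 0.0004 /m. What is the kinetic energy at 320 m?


v = v0*exp(-k*d) = 582*exp(-0.0004*320) = 512.075 m/s
E = 0.5*m*v^2 = 0.5*0.028*512.075^2 = 3671 J

3671 J


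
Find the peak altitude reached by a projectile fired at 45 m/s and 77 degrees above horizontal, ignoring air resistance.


H = (v0*sin(theta))^2 / (2g) = (45*sin(77°))^2 / (2*9.81) = 97.99 m

97.99 m


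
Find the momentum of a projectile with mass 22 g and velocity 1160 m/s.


p = m*v = 0.022*1160 = 25.52 kg·m/s

25.52 kg·m/s


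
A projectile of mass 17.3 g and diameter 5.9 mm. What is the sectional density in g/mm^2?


SD = m/d^2 = 17.3/5.9^2 = 0.497 g/mm^2

0.497 g/mm^2


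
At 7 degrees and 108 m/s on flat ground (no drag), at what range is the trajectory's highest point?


R = v0^2*sin(2*theta)/g = 108^2*sin(2*7°)/9.81 = 287.643 m
apex_dist = R/2 = 287.643/2 = 143.8 m

143.8 m


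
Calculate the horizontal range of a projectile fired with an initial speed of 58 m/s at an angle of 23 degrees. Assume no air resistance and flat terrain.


R = v0^2 * sin(2*theta) / g = 58^2 * sin(2*23°) / 9.81 = 246.7 m

246.7 m


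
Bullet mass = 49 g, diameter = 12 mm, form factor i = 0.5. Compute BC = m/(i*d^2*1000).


BC = m/(i*d^2*1000) = 49/(0.5 * 12^2 * 1000) = 0.0006806

0.0006806


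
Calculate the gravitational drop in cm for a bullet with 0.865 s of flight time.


drop = 0.5*g*t^2 = 0.5*9.81*0.865^2 = 3.67004 m ≈ 367 cm

367 cm


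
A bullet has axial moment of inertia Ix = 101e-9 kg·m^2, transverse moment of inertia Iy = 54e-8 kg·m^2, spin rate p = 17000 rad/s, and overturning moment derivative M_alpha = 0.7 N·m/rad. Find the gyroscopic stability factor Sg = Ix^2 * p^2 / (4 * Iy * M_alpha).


Sg = Ix^2 * p^2 / (4 * Iy * M_alpha) = (101e-9)^2 * 17000^2 / (4 * 54e-8 * 0.7) = 1.95

1.95


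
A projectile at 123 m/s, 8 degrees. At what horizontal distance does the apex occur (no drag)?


R = v0^2*sin(2*theta)/g = 123^2*sin(2*8°)/9.81 = 425.088 m
apex_dist = R/2 = 425.088/2 = 212.5 m

212.5 m


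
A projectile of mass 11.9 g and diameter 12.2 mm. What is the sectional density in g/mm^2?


SD = m/d^2 = 11.9/12.2^2 = 0.07995 g/mm^2

0.07995 g/mm^2


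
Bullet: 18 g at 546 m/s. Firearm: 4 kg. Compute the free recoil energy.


v_r = m_p*v_p/m_gun = 0.018*546/4 = 2.457 m/s, E_r = 0.5*m_gun*v_r^2 = 0.5*4*2.457^2 = 12.07 J

12.07 J


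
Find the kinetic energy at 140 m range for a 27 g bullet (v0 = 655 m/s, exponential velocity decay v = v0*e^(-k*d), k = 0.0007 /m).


v = v0*exp(-k*d) = 655*exp(-0.0007*140) = 593.855 m/s
E = 0.5*m*v^2 = 0.5*0.027*593.855^2 = 4761 J

4761 J


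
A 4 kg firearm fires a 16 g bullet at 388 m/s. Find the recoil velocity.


v_recoil = m_p * v_p / m_gun = 0.016 * 388 / 4 = 1.552 m/s

1.552 m/s


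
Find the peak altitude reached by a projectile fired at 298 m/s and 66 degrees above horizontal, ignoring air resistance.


H = (v0*sin(theta))^2 / (2g) = (298*sin(66°))^2 / (2*9.81) = 3777 m

3777 m


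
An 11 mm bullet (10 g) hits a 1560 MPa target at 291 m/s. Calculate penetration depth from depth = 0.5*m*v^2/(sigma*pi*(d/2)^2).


A = pi*(d/2)^2 = pi*(11/2)^2 = 95.0332 mm^2
E = 0.5*m*v^2 = 0.5*0.01*291^2 = 423.405 J
depth = E/(sigma*A) = 423.405 J / (1560 MPa * 95.0332 mm^2) = 423.405/(1560 * 95.0332) m = 0.00285599 m ≈ 2.856 mm

2.856 mm


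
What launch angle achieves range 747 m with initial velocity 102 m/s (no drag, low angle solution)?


sin(2*theta) = R*g/v0^2 = 747*9.81/102^2 = 0.704351, theta = arcsin(0.704351)/2 = 22.39°

22.39 degrees


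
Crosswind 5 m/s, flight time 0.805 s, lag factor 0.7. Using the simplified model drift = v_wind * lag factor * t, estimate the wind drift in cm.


drift = v_wind * lag * t = 5 * 0.7 * 0.805 = 2.8175 m ≈ 281.8 cm

281.8 cm


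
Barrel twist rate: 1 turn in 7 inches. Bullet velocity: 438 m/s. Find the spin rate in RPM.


twist_m = 7*0.0254 = 0.1778 m
spin = v/twist = 438/0.1778 = 2463.442 rev/s
RPM = spin*60 = 2463.442*60 ≈ 147807 RPM

147807 RPM


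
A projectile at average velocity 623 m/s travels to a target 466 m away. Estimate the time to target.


t = d/v = 466/623 = 0.748 s

0.748 s


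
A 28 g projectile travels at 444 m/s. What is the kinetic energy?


E = 0.5*m*v^2 = 0.5*0.028*444^2 = 2760 J

2760 J


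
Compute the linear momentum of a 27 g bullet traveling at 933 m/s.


p = m*v = 0.027*933 = 25.19 kg·m/s

25.19 kg·m/s


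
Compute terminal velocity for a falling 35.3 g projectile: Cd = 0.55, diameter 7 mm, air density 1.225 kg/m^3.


A = pi*(d/2)^2 = pi*(7/2000)^2 = 3.84845e-05 m^2
vt = sqrt(2mg/(Cd*rho*A)) = sqrt(2*0.0353*9.81/(0.55 * 1.225 * 3.84845e-05)) = 163.4 m/s

163.4 m/s


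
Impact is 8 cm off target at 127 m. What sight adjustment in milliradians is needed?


1 mrad subtends 1 cm per 10 m of range, so adj = error_cm / (dist_m / 10) = 8 / (127/10) = 0.6299 mrad

0.6299 mrad


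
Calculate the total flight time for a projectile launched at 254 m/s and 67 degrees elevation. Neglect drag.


T = 2*v0*sin(theta)/g = 2*254*sin(67°)/9.81 = 47.67 s

47.67 s


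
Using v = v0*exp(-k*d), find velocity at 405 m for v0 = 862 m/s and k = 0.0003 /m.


v = v0*exp(-k*d) = 862*exp(-0.0003*405) = 763.4 m/s

763.4 m/s


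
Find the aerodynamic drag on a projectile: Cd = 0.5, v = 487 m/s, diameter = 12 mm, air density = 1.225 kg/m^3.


A = pi*(d/2)^2 = pi*(12/2000)^2 = 1.13097e-04 m^2
Fd = 0.5*Cd*rho*A*v^2 = 0.5*0.5*1.225*1.13097e-04*487^2 = 8.215 N

8.215 N


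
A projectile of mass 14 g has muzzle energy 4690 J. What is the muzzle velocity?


v = sqrt(2*E/m) = sqrt(2*4690/0.014) = 818.5 m/s

818.5 m/s


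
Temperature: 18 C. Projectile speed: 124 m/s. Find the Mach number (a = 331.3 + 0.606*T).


a = 331.3 + 0.606*(18) = 342.208 m/s
M = v/a = 124/342.208 = 0.3624

0.3624


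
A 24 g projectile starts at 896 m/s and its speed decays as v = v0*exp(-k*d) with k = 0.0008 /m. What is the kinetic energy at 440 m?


v = v0*exp(-k*d) = 896*exp(-0.0008*440) = 630.139 m/s
E = 0.5*m*v^2 = 0.5*0.024*630.139^2 = 4765 J

4765 J


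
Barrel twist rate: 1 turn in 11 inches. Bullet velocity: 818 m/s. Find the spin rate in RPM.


twist_m = 11*0.0254 = 0.2794 m
spin = v/twist = 818/0.2794 = 2927.702 rev/s
RPM = spin*60 = 2927.702*60 ≈ 175662 RPM

175662 RPM


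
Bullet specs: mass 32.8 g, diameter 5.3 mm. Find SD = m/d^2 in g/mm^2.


SD = m/d^2 = 32.8/5.3^2 = 1.168 g/mm^2

1.168 g/mm^2


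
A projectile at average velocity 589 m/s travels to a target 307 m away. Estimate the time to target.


t = d/v = 307/589 = 0.5212 s

0.5212 s


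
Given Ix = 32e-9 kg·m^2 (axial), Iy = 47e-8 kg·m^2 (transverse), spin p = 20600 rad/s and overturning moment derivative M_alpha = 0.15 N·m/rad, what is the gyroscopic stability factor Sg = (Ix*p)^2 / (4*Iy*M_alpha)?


Sg = Ix^2 * p^2 / (4 * Iy * M_alpha) = (32e-9)^2 * 20600^2 / (4 * 47e-8 * 0.15) = 1.541

1.541


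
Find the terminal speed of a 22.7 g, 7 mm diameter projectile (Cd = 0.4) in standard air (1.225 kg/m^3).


A = pi*(d/2)^2 = pi*(7/2000)^2 = 3.84845e-05 m^2
vt = sqrt(2mg/(Cd*rho*A)) = sqrt(2*0.0227*9.81/(0.4 * 1.225 * 3.84845e-05)) = 153.7 m/s

153.7 m/s


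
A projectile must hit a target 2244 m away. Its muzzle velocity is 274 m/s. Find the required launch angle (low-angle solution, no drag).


sin(2*theta) = R*g/v0^2 = 2244*9.81/274^2 = 0.293218, theta = arcsin(0.293218)/2 = 8.525°

8.525 degrees


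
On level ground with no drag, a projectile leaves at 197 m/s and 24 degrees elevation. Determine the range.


R = v0^2 * sin(2*theta) / g = 197^2 * sin(2*24°) / 9.81 = 2940 m

2940 m


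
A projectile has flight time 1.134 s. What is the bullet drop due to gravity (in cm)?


drop = 0.5*g*t^2 = 0.5*9.81*1.134^2 = 6.30761 m ≈ 630.8 cm

630.8 cm


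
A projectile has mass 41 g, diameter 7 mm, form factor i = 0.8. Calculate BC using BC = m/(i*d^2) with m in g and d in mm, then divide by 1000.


BC = m/(i*d^2*1000) = 41/(0.8 * 7^2 * 1000) = 0.001046

0.001046


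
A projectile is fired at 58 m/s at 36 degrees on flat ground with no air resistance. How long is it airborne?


T = 2*v0*sin(theta)/g = 2*58*sin(36°)/9.81 = 6.95 s

6.95 s


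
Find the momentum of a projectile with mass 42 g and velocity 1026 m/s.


p = m*v = 0.042*1026 = 43.09 kg·m/s

43.09 kg·m/s


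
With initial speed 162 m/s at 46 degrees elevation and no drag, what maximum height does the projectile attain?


H = (v0*sin(theta))^2 / (2g) = (162*sin(46°))^2 / (2*9.81) = 692.1 m

692.1 m


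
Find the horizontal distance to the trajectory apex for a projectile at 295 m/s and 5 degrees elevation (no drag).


R = v0^2*sin(2*theta)/g = 295^2*sin(2*5°)/9.81 = 1540.44 m
apex_dist = R/2 = 1540.44/2 = 770.2 m

770.2 m


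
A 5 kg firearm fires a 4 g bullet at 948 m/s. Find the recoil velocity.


v_recoil = m_p * v_p / m_gun = 0.004 * 948 / 5 = 0.7584 m/s

0.7584 m/s


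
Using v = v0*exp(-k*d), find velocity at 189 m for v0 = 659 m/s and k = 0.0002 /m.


v = v0*exp(-k*d) = 659*exp(-0.0002*189) = 634.6 m/s

634.6 m/s


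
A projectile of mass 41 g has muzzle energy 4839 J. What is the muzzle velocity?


v = sqrt(2*E/m) = sqrt(2*4839/0.041) = 485.8 m/s

485.8 m/s


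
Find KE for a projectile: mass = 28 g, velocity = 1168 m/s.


E = 0.5*m*v^2 = 0.5*0.028*1168^2 = 19099 J

19099 J


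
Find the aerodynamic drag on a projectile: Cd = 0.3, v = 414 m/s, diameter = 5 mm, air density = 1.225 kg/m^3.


A = pi*(d/2)^2 = pi*(5/2000)^2 = 1.96350e-05 m^2
Fd = 0.5*Cd*rho*A*v^2 = 0.5*0.3*1.225*1.96350e-05*414^2 = 0.6184 N

0.6184 N


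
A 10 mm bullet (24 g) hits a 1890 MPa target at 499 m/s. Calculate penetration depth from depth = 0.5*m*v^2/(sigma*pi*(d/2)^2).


A = pi*(d/2)^2 = pi*(10/2)^2 = 78.5398 mm^2
E = 0.5*m*v^2 = 0.5*0.024*499^2 = 2988.01 J
depth = E/(sigma*A) = 2988.01 J / (1890 MPa * 78.5398 mm^2) = 2988.01/(1890 * 78.5398) m = 0.0201294 m ≈ 20.13 mm

20.13 mm


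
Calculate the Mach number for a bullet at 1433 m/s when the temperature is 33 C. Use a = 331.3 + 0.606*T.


a = 331.3 + 0.606*(33) = 351.298 m/s
M = v/a = 1433/351.298 = 4.079

4.079


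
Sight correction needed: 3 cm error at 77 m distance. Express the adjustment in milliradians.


1 mrad subtends 1 cm per 10 m of range, so adj = error_cm / (dist_m / 10) = 3 / (77/10) = 0.3896 mrad

0.3896 mrad


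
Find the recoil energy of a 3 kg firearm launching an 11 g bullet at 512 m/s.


v_r = m_p*v_p/m_gun = 0.011*512/3 = 1.87733 m/s, E_r = 0.5*m_gun*v_r^2 = 0.5*3*1.87733^2 = 5.287 J

5.287 J


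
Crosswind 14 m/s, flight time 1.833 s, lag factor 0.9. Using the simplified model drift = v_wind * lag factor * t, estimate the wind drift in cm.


drift = v_wind * lag * t = 14 * 0.9 * 1.833 = 23.0958 m ≈ 2310 cm

2310 cm


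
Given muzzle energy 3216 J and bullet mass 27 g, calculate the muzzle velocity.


v = sqrt(2*E/m) = sqrt(2*3216/0.027) = 488.1 m/s

488.1 m/s


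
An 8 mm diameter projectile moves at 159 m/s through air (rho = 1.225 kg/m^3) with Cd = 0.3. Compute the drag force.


A = pi*(d/2)^2 = pi*(8/2000)^2 = 5.02655e-05 m^2
Fd = 0.5*Cd*rho*A*v^2 = 0.5*0.3*1.225*5.02655e-05*159^2 = 0.2335 N

0.2335 N


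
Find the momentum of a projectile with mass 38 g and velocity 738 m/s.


p = m*v = 0.038*738 = 28.04 kg·m/s

28.04 kg·m/s


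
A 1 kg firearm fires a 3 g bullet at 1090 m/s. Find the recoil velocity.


v_recoil = m_p * v_p / m_gun = 0.003 * 1090 / 1 = 3.27 m/s

3.27 m/s


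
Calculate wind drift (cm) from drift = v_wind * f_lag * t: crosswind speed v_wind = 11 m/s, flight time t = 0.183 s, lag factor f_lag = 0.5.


drift = v_wind * lag * t = 11 * 0.5 * 0.183 = 1.0065 m ≈ 100.6 cm

100.6 cm


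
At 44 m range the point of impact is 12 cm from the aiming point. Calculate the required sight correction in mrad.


1 mrad subtends 1 cm per 10 m of range, so adj = error_cm / (dist_m / 10) = 12 / (44/10) = 2.727 mrad

2.727 mrad


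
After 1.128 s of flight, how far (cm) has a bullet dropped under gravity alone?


drop = 0.5*g*t^2 = 0.5*9.81*1.128^2 = 6.24104 m ≈ 624.1 cm

624.1 cm


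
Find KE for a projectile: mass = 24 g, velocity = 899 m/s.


E = 0.5*m*v^2 = 0.5*0.024*899^2 = 9698 J

9698 J


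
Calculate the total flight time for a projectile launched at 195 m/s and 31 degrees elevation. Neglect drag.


T = 2*v0*sin(theta)/g = 2*195*sin(31°)/9.81 = 20.48 s

20.48 s


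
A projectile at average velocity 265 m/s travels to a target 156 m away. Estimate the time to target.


t = d/v = 156/265 = 0.5887 s

0.5887 s


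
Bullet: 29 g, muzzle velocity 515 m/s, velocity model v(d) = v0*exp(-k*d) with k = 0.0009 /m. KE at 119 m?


v = v0*exp(-k*d) = 515*exp(-0.0009*119) = 462.694 m/s
E = 0.5*m*v^2 = 0.5*0.029*462.694^2 = 3104 J

3104 J


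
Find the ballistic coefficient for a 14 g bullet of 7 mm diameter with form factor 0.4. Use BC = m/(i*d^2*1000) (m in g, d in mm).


BC = m/(i*d^2*1000) = 14/(0.4 * 7^2 * 1000) = 0.0007143

0.0007143


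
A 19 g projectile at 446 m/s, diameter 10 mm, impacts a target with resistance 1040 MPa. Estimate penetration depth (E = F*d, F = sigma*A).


A = pi*(d/2)^2 = pi*(10/2)^2 = 78.5398 mm^2
E = 0.5*m*v^2 = 0.5*0.019*446^2 = 1889.7 J
depth = E/(sigma*A) = 1889.7 J / (1040 MPa * 78.5398 mm^2) = 1889.7/(1040 * 78.5398) m = 0.023135 m ≈ 23.14 mm

23.14 mm


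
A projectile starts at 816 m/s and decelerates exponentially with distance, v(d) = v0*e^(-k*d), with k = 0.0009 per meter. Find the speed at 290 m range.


v = v0*exp(-k*d) = 816*exp(-0.0009*290) = 628.5 m/s

628.5 m/s


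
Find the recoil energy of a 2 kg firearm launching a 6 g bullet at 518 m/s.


v_r = m_p*v_p/m_gun = 0.006*518/2 = 1.554 m/s, E_r = 0.5*m_gun*v_r^2 = 0.5*2*1.554^2 = 2.415 J

2.415 J


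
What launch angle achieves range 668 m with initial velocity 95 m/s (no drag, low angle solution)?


sin(2*theta) = R*g/v0^2 = 668*9.81/95^2 = 0.726103, theta = arcsin(0.726103)/2 = 23.28°

23.28 degrees


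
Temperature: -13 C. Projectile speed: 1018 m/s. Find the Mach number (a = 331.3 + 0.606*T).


a = 331.3 + 0.606*(-13) = 323.422 m/s
M = v/a = 1018/323.422 = 3.148

3.148


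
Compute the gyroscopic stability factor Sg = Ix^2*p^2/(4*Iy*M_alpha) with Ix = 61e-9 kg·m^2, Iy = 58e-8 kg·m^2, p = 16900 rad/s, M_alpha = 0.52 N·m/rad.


Sg = Ix^2 * p^2 / (4 * Iy * M_alpha) = (61e-9)^2 * 16900^2 / (4 * 58e-8 * 0.52) = 0.8809

0.8809


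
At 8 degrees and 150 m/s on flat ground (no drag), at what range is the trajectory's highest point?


R = v0^2*sin(2*theta)/g = 150^2*sin(2*8°)/9.81 = 632.196 m
apex_dist = R/2 = 632.196/2 = 316.1 m

316.1 m


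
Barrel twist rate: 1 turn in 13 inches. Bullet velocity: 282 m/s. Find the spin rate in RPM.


twist_m = 13*0.0254 = 0.3302 m
spin = v/twist = 282/0.3302 = 854.0279 rev/s
RPM = spin*60 = 854.0279*60 ≈ 51242 RPM

51242 RPM


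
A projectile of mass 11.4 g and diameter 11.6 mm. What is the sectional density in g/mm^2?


SD = m/d^2 = 11.4/11.6^2 = 0.08472 g/mm^2

0.08472 g/mm^2


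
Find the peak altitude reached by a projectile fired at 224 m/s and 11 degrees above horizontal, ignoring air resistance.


H = (v0*sin(theta))^2 / (2g) = (224*sin(11°))^2 / (2*9.81) = 93.11 m

93.11 m


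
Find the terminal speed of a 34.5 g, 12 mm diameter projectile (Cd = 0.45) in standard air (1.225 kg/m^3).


A = pi*(d/2)^2 = pi*(12/2000)^2 = 1.13097e-04 m^2
vt = sqrt(2mg/(Cd*rho*A)) = sqrt(2*0.0345*9.81/(0.45 * 1.225 * 1.13097e-04)) = 104.2 m/s

104.2 m/s


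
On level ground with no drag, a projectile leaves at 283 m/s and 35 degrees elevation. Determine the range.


R = v0^2 * sin(2*theta) / g = 283^2 * sin(2*35°) / 9.81 = 7672 m

7672 m


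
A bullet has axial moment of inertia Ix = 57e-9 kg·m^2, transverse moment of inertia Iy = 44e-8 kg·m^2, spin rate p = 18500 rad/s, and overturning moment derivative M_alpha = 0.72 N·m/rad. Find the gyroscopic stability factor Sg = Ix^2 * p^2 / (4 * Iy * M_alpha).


Sg = Ix^2 * p^2 / (4 * Iy * M_alpha) = (57e-9)^2 * 18500^2 / (4 * 44e-8 * 0.72) = 0.8775

0.8775


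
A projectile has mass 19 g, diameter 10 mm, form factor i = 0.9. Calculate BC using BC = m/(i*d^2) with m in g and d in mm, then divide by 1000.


BC = m/(i*d^2*1000) = 19/(0.9 * 10^2 * 1000) = 0.0002111

0.0002111


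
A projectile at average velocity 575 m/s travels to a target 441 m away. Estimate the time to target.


t = d/v = 441/575 = 0.767 s

0.767 s


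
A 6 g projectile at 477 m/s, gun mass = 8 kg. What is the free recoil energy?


v_r = m_p*v_p/m_gun = 0.006*477/8 = 0.35775 m/s, E_r = 0.5*m_gun*v_r^2 = 0.5*8*0.35775^2 = 0.5119 J

0.5119 J


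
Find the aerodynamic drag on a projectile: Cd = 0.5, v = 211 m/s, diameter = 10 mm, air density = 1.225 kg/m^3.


A = pi*(d/2)^2 = pi*(10/2000)^2 = 7.85398e-05 m^2
Fd = 0.5*Cd*rho*A*v^2 = 0.5*0.5*1.225*7.85398e-05*211^2 = 1.071 N

1.071 N


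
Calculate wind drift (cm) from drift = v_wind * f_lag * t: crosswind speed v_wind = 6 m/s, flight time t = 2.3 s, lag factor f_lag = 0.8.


drift = v_wind * lag * t = 6 * 0.8 * 2.3 = 11.04 m ≈ 1104 cm

1104 cm


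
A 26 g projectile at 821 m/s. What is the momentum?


p = m*v = 0.026*821 = 21.35 kg·m/s

21.35 kg·m/s


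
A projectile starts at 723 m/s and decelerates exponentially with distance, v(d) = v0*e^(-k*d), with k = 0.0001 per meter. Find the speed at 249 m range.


v = v0*exp(-k*d) = 723*exp(-0.0001*249) = 705.2 m/s

705.2 m/s


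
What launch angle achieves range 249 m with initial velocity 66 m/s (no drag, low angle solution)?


sin(2*theta) = R*g/v0^2 = 249*9.81/66^2 = 0.560764, theta = arcsin(0.560764)/2 = 17.05°

17.05 degrees


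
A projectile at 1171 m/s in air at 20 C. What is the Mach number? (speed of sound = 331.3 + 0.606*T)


a = 331.3 + 0.606*(20) = 343.42 m/s
M = v/a = 1171/343.42 = 3.41

3.41


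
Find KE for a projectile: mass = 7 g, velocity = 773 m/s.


E = 0.5*m*v^2 = 0.5*0.007*773^2 = 2091 J

2091 J


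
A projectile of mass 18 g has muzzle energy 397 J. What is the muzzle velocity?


v = sqrt(2*E/m) = sqrt(2*397/0.018) = 210 m/s

210 m/s


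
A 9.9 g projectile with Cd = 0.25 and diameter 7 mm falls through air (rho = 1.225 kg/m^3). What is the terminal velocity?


A = pi*(d/2)^2 = pi*(7/2000)^2 = 3.84845e-05 m^2
vt = sqrt(2mg/(Cd*rho*A)) = sqrt(2*0.0099*9.81/(0.25 * 1.225 * 3.84845e-05)) = 128.4 m/s

128.4 m/s


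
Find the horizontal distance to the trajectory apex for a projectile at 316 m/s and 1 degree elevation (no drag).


R = v0^2*sin(2*theta)/g = 316^2*sin(2*1°)/9.81 = 355.242 m
apex_dist = R/2 = 355.242/2 = 177.6 m

177.6 m


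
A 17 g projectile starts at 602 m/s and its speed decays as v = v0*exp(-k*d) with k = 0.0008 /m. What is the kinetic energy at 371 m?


v = v0*exp(-k*d) = 602*exp(-0.0008*371) = 447.402 m/s
E = 0.5*m*v^2 = 0.5*0.017*447.402^2 = 1701 J

1701 J


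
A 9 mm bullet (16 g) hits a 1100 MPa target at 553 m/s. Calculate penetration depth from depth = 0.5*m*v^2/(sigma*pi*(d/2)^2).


A = pi*(d/2)^2 = pi*(9/2)^2 = 63.6173 mm^2
E = 0.5*m*v^2 = 0.5*0.016*553^2 = 2446.47 J
depth = E/(sigma*A) = 2446.47 J / (1100 MPa * 63.6173 mm^2) = 2446.47/(1100 * 63.6173) m = 0.0349601 m ≈ 34.96 mm

34.96 mm


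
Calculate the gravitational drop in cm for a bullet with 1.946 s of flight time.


drop = 0.5*g*t^2 = 0.5*9.81*1.946^2 = 18.5748 m ≈ 1857 cm

1857 cm


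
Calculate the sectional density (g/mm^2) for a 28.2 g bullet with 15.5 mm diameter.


SD = m/d^2 = 28.2/15.5^2 = 0.1174 g/mm^2

0.1174 g/mm^2


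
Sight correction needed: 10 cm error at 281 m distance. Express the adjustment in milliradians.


1 mrad subtends 1 cm per 10 m of range, so adj = error_cm / (dist_m / 10) = 10 / (281/10) = 0.3559 mrad

0.3559 mrad


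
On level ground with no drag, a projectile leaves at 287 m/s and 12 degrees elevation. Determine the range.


R = v0^2 * sin(2*theta) / g = 287^2 * sin(2*12°) / 9.81 = 3415 m

3415 m
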